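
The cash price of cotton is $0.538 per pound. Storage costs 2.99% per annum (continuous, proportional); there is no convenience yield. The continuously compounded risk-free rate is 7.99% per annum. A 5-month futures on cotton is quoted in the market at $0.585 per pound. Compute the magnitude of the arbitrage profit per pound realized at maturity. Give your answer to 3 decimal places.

$0.022 per pound

Fair futures: F* = S·e^(carry·T), with carry = (r + u) = 0.0799 + 0.0299 = 0.1098
F* = 0.538 · e^(0.1098 × 5/12) = 0.538 · e^0.045750 = 0.538 × 1.046813 = $0.5632
Market $0.585 > fair $0.5632: forward overpriced → cash-and-carry (buy spot, short the forward).
At maturity, profit = |F_mkt − F*| = |0.585 − 0.5632| = $0.022 per pound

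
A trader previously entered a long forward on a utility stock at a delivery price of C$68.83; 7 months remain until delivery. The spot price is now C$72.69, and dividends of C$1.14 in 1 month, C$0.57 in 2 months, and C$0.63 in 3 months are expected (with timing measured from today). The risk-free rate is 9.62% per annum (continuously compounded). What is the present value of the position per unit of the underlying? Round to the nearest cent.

C$5.31

PV(remaining dividends) I = 1.14·e^(−0.0962·1/12) + 0.57·e^(−0.0962·2/12) + 0.63·e^(−0.0962·3/12) = 2.3069
Current forward F = (S − I)·e^(rT) = (72.69 − 2.3069)·e^(0.0962·7/12) = 70.3831 × 1.057721 = 74.4457
Value (long) = (F − K)·e^(−rT) = (74.4457 − 68.83) × 0.945429 = 5.3092
Value = C$5.31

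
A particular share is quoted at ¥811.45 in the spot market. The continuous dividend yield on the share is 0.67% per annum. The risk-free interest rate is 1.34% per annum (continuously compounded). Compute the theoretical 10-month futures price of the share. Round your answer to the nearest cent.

F = S·e^((r − q)T) = 811.45 · e^((0.0134 − 0.0067) × 10/12)
= 811.45 · e^0.005583 = 811.45 × 1.005599
F = ¥815.99

¥815.99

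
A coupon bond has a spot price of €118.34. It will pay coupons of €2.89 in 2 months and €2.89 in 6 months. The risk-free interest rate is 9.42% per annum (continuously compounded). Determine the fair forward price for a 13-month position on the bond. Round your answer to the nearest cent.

PV(coupons) I = 2.89·e^(−0.0942·2/12) + 2.89·e^(−0.0942·6/12)
I = 2.8450 + 2.7570 = 5.6020
F = (S − I)·e^(rT) = (118.34 − 5.6020) · e^(0.0942·13/12)
= 112.7380 · e^0.102050 = 112.7380 × 1.107439 = €124.85

€124.85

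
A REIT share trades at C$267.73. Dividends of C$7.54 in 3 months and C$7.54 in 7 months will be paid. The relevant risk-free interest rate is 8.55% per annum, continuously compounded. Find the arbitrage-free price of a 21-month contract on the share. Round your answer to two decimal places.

C$294.04

PV(dividends) I = 7.54·e^(−0.0855·3/12) + 7.54·e^(−0.0855·7/12)
I = 7.3805 + 7.1732 = 14.5537
F = (S − I)·e^(rT) = (267.73 − 14.5537) · e^(0.0855·21/12)
= 253.1763 · e^0.149625 = 253.1763 × 1.161399 = C$294.04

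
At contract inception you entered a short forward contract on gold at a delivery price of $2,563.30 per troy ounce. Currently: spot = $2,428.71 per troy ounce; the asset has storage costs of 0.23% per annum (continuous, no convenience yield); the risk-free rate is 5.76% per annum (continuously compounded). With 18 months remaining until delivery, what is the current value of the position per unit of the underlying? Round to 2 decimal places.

Current fair forward for the remaining 18 months: F = S·e^((r + u)·T), (r + u) = 0.0576 + 0.0023 = 0.0599
F = 2428.71 · e^(0.0599 × 18/12) = 2428.71 × 1.09401017 = 2657.0334
Value of long forward = (F − K)·e^(−rT) = (2657.0334 − 2563.30) · e^(−0.0576·18/12)
= 93.7334 × 0.91722727 = 85.97
Short position value = −(long value) = -$85.97

-$85.97 per troy ounce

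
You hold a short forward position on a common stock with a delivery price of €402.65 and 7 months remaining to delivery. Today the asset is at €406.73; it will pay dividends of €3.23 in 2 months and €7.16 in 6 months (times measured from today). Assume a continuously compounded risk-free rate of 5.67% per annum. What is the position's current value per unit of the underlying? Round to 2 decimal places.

PV(remaining dividends) I = 3.23·e^(−0.0567·2/12) + 7.16·e^(−0.0567·6/12) = 10.1595
Current forward F = (S − I)·e^(rT) = (406.73 − 10.1595)·e^(0.0567·7/12) = 396.5705 × 1.033628 = 409.9064
Value (long) = (F − K)·e^(−rT) = (409.9064 − 402.65) × 0.967466 = 7.0203
Short position value = −(long value) = -€7.02

-€7.02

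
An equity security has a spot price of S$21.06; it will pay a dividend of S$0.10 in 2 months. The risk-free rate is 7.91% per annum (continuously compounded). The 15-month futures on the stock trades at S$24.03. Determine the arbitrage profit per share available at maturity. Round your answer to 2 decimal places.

S$0.89 per share

PV(dividends) I = 0.10·e^(−0.0791·2/12) = 0.0987
Fair futures F* = (S − I)·e^(rT) = (21.06 − 0.0987)·e^0.098875 = 20.9613 × 1.103928 = 23.1398
Market S$24.03 > fair 23.1398: forward overpriced → cash-and-carry (borrow at r, buy the stock and collect the dividends, short the forward).
Profit at T = |F_mkt − F*| = |24.03 − 23.1398| = S$0.89 per share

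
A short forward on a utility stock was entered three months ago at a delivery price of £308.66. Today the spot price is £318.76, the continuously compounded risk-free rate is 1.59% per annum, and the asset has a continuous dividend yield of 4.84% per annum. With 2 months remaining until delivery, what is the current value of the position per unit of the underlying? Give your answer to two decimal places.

-£8.36

Current fair forward for the remaining 2 months: F = S·e^((r − q)·T), (r − q) = 0.0159 − 0.0484 = -0.0325
F = 318.76 · e^(-0.0325 × 2/12) = 318.76 × 0.994598 = 317.0381
Value of long forward = (F − K)·e^(−rT) = (317.0381 − 308.66) · e^(−0.0159·2/12)
= 8.3781 × 0.997354 = 8.36
Short position value = −(long value) = -£8.36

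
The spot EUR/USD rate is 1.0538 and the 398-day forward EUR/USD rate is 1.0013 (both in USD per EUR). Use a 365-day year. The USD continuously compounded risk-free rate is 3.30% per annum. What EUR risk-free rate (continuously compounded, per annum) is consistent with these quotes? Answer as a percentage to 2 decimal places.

F = S·e^((r_USD − r_EUR)T) ⇒ r_EUR = r_USD − ln(F/S)/T
ln(1.0013/1.0538) = -0.051104; /(398/365) = -0.046867
r_EUR = 0.0330 + 0.046867 = 0.079867
r_EUR = 7.99%

7.99%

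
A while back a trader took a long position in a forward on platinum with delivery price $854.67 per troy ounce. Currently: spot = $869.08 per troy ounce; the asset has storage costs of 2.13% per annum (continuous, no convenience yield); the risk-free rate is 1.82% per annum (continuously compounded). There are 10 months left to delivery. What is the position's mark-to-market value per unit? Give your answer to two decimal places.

$42.84 per troy ounce

Current fair forward for the remaining 10 months: F = S·e^((r + u)·T), (r + u) = 0.0182 + 0.0213 = 0.0395
F = 869.08 · e^(0.0395 × 10/12) = 869.08 × 1.033464 = 898.1629
Value of long forward = (F − K)·e^(−rT) = (898.1629 − 854.67) · e^(−0.0182·10/12)
= 43.4929 × 0.984948 = 42.84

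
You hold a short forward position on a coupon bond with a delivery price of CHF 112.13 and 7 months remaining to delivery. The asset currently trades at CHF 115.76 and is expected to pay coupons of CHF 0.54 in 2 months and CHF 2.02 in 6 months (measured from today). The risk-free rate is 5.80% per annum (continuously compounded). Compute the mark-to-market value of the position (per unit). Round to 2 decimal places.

-CHF 4.86

PV(remaining coupons) I = 0.54·e^(−0.0580·2/12) + 2.02·e^(−0.0580·6/12) = 2.4971
Current forward F = (S − I)·e^(rT) = (115.76 − 2.4971)·e^(0.0580·7/12) = 113.2629 × 1.034412 = 117.1605
Value (long) = (F − K)·e^(−rT) = (117.1605 − 112.13) × 0.966733 = 4.8632
Short position value = −(long value) = -CHF 4.86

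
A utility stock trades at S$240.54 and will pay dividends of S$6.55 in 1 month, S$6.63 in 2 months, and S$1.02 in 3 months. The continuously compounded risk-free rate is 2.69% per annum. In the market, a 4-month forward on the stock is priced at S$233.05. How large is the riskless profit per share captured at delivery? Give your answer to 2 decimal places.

PV(dividends) I = 6.55·e^(−0.0269·1/12) + 6.63·e^(−0.0269·2/12) + 1.02·e^(−0.0269·3/12) = 14.1488
Fair forward F* = (S − I)·e^(rT) = (240.54 − 14.1488)·e^0.008967 = 226.3912 × 1.009007 = 228.4303
Market S$233.05 > fair 228.4303: forward overpriced → cash-and-carry (borrow at r, buy the stock and collect the dividends, short the forward).
Profit at T = |F_mkt − F*| = |233.05 − 228.4303| = S$4.62 per share

S$4.62 per share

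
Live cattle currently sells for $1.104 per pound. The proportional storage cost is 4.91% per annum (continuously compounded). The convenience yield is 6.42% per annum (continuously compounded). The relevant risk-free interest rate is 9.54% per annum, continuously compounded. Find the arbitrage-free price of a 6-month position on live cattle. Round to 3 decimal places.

$1.149 per pound

Net carry = r + u − y = 0.0954 + 0.0491 − 0.0642 = 0.0803
F = S·e^((r+u−y)T) = 1.104 · e^(0.0803 × 6/12) = 1.104 · e^0.040150
= 1.104 × 1.040967 = $1.149 per pound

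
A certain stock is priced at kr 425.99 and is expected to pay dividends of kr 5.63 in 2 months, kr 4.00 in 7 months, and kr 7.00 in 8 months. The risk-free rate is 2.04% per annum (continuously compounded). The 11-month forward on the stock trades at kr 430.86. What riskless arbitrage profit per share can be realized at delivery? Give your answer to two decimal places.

kr 13.61 per share

PV(dividends) I = 5.63·e^(−0.0204·2/12) + 4.00·e^(−0.0204·7/12) + 7.00·e^(−0.0204·8/12) = 16.4690
Fair forward F* = (S − I)·e^(rT) = (425.99 − 16.4690)·e^0.018700 = 409.5210 × 1.018876 = 417.2511
Market kr 430.86 > fair 417.2511: forward overpriced → cash-and-carry (borrow at r, buy the stock and collect the dividends, short the forward).
Profit at T = |F_mkt − F*| = |430.86 − 417.2511| = kr 13.61 per share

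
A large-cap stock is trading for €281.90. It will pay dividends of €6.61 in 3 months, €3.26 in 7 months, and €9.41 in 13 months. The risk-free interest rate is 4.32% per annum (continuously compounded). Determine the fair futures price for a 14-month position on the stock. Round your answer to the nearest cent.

PV(dividends) I = 6.61·e^(−0.0432·3/12) + 3.26·e^(−0.0432·7/12) + 9.41·e^(−0.0432·13/12)
I = 6.5390 + 3.1789 + 8.9798 = 18.6977
F = (S − I)·e^(rT) = (281.90 − 18.6977) · e^(0.0432·14/12)
= 263.2023 · e^0.050400 = 263.2023 × 1.051692 = €276.81

€276.81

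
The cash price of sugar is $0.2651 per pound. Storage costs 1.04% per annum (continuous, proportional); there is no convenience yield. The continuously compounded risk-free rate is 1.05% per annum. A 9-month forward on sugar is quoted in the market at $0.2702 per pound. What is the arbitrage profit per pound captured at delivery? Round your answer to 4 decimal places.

$0.0009 per pound

Fair forward: F* = S·e^(carry·T), with carry = (r + u) = 0.0105 + 0.0104 = 0.0209
F* = 0.2651 · e^(0.0209 × 9/12) = 0.2651 · e^0.015675 = 0.2651 × 1.015798 = $0.2693
Market $0.2702 > fair $0.2693: forward overpriced → cash-and-carry (buy spot, short the forward).
At maturity, profit = |F_mkt − F*| = |0.2702 − 0.2693| = $0.0009 per pound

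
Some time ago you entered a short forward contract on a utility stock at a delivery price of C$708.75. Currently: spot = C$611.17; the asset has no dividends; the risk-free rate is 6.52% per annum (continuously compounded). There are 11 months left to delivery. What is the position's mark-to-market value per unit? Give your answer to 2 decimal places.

Current fair forward for the remaining 11 months: F = S·e^(r·T), r = 0.0652
F = 611.17 · e^(0.0652 × 11/12) = 611.17 × 1.061589 = 648.8113
Value of long forward = (F − K)·e^(−rT) = (648.8113 − 708.75) · e^(−0.0652·11/12)
= -59.9387 × 0.941984 = -56.46
Short position value = −(long value) = C$56.46

C$56.46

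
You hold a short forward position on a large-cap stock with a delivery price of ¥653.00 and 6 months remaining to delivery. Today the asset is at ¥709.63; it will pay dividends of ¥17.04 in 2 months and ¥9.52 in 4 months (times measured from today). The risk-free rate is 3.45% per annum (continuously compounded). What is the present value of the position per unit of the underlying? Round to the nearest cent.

-¥41.44

PV(remaining dividends) I = 17.04·e^(−0.0345·2/12) + 9.52·e^(−0.0345·4/12) = 26.3534
Current forward F = (S − I)·e^(rT) = (709.63 − 26.3534)·e^(0.0345·6/12) = 683.2766 × 1.017400 = 695.1656
Value (long) = (F − K)·e^(−rT) = (695.1656 − 653.00) × 0.982898 = 41.4445
Short position value = −(long value) = -¥41.44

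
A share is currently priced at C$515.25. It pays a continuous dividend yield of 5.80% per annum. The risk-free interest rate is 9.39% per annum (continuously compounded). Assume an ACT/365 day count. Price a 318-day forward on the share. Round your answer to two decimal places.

C$531.62

F = S·e^((r − q)T) = 515.25 · e^((0.0939 − 0.0580) × 318/365)
= 515.25 · e^0.031277 = 515.25 × 1.031771
F = C$531.62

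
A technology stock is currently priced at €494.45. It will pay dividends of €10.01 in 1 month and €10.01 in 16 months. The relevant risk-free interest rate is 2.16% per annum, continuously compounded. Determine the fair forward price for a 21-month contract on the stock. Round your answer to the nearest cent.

€493.02

PV(dividends) I = 10.01·e^(−0.0216·1/12) + 10.01·e^(−0.0216·16/12)
I = 9.9920 + 9.7258 = 19.7178
F = (S − I)·e^(rT) = (494.45 − 19.7178) · e^(0.0216·21/12)
= 474.7322 · e^0.037800 = 474.7322 × 1.038524 = €493.02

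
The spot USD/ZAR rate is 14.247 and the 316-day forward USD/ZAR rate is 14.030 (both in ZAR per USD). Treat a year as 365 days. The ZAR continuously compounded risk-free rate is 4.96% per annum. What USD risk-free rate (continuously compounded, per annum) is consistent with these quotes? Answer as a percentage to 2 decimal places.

6.73%

F = S·e^((r_ZAR − r_USD)T) ⇒ r_USD = r_ZAR − ln(F/S)/T
ln(14.030/14.247) = -0.015348; /(316/365) = -0.017728
r_USD = 0.0496 + 0.017728 = 0.067328
r_USD = 6.73%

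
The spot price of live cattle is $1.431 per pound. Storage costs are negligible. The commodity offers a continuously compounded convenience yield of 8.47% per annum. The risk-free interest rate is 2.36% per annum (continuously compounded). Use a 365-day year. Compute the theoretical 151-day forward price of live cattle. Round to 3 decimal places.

Net carry = r + u − y = 0.0236 + 0.0000 − 0.0847 = -0.0611
F = S·e^((r+u−y)T) = 1.431 · e^(-0.0611 × 151/365) = 1.431 · e^-0.025277
= 1.431 × 0.975040 = $1.395 per pound

$1.395 per pound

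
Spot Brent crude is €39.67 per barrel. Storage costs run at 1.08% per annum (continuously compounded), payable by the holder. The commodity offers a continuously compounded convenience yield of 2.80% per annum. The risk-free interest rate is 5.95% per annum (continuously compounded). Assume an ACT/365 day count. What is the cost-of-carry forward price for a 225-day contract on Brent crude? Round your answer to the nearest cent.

Net carry = r + u − y = 0.0595 + 0.0108 − 0.0280 = 0.0423
F = S·e^((r+u−y)T) = 39.67 · e^(0.0423 × 225/365) = 39.67 · e^0.026075
= 39.67 × 1.026418 = €40.72 per barrel

€40.72 per barrel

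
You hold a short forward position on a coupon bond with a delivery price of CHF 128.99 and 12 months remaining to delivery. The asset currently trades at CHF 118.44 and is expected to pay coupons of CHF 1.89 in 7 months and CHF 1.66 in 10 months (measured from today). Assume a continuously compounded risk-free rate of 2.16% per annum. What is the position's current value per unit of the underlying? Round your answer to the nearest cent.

CHF 11.29

PV(remaining coupons) I = 1.89·e^(−0.0216·7/12) + 1.66·e^(−0.0216·10/12) = 3.4967
Current forward F = (S − I)·e^(rT) = (118.44 − 3.4967)·e^(0.0216·12/12) = 114.9433 × 1.021835 = 117.4531
Value (long) = (F − K)·e^(−rT) = (117.4531 − 128.99) × 0.978632 = -11.2904
Short position value = −(long value) = CHF 11.29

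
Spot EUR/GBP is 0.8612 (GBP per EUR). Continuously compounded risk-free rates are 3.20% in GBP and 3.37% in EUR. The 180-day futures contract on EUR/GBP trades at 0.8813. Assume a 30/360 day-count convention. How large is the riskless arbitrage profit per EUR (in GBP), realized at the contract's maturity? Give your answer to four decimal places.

Fair futures: F* = S·e^(carry·T), with carry = (r_GBP − r_EUR) = 0.0320 − 0.0337 = -0.0017
F* = 0.8612 · e^(-0.0017 × 180/360) = 0.8612 · e^-0.000850 = 0.8612 × 0.999150 = 0.8605
Market 0.8813 > fair 0.8605: forward overpriced → cash-and-carry (buy spot, short the forward).
At maturity, profit = |F_mkt − F*| = |0.8813 − 0.8605| = 0.0208 per EUR (in GBP)

0.0208 per EUR (in GBP)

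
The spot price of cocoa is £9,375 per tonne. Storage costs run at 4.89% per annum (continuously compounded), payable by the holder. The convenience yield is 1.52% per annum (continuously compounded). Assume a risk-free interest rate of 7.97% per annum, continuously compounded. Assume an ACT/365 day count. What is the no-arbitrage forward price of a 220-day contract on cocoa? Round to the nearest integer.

Net carry = r + u − y = 0.0797 + 0.0489 − 0.0152 = 0.1134
F = S·e^((r+u−y)T) = 9375 · e^(0.1134 × 220/365) = 9375 · e^0.068351
= 9375 × 1.070741 = £10,038 per tonne

£10,038 per tonne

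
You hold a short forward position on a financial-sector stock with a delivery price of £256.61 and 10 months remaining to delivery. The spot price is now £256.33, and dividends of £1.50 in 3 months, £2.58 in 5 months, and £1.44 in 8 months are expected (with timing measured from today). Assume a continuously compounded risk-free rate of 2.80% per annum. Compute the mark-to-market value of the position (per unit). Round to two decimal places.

-£0.19

PV(remaining dividends) I = 1.50·e^(−0.0280·3/12) + 2.58·e^(−0.0280·5/12) + 1.44·e^(−0.0280·8/12) = 5.4530
Current forward F = (S − I)·e^(rT) = (256.33 − 5.4530)·e^(0.0280·10/12) = 250.8770 × 1.023608 = 256.7997
Value (long) = (F − K)·e^(−rT) = (256.7997 − 256.61) × 0.976937 = 0.1853
Short position value = −(long value) = -£0.19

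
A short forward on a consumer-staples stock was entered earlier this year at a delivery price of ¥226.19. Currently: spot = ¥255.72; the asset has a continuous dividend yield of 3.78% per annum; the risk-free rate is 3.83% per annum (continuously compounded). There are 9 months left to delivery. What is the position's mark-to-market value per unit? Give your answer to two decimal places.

-¥28.79

Current fair forward for the remaining 9 months: F = S·e^((r − q)·T), (r − q) = 0.0383 − 0.0378 = 0.0005
F = 255.72 · e^(0.0005 × 9/12) = 255.72 × 1.000375 = 255.8159
Value of long forward = (F − K)·e^(−rT) = (255.8159 − 226.19) · e^(−0.0383·9/12)
= 29.6259 × 0.971684 = 28.79
Short position value = −(long value) = -¥28.79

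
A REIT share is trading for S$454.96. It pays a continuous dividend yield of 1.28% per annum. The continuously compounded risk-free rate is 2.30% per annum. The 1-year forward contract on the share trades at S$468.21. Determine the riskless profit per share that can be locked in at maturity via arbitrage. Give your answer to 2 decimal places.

S$8.59 per share

Fair forward: F* = S·e^(carry·T), with carry = (r − q) = 0.0230 − 0.0128 = 0.0102
F* = 454.96 · e^(0.0102 × 1) = 454.96 · e^0.010200 = 454.96 × 1.010252 = S$459.6242
Market S$468.21 > fair S$459.6242: forward overpriced → cash-and-carry (buy spot, short the forward).
At maturity, profit = |F_mkt − F*| = |468.21 − 459.6242| = S$8.59 per share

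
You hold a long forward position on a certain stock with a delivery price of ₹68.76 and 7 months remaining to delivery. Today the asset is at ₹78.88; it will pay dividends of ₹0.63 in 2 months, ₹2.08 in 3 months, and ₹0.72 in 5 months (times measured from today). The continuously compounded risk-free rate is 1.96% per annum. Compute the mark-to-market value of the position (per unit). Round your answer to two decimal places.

PV(remaining dividends) I = 0.63·e^(−0.0196·2/12) + 2.08·e^(−0.0196·3/12) + 0.72·e^(−0.0196·5/12) = 3.4119
Current forward F = (S − I)·e^(rT) = (78.88 − 3.4119)·e^(0.0196·7/12) = 75.4681 × 1.011499 = 76.3359
Value (long) = (F − K)·e^(−rT) = (76.3359 − 68.76) × 0.988632 = 7.4898
Value = ₹7.49

₹7.49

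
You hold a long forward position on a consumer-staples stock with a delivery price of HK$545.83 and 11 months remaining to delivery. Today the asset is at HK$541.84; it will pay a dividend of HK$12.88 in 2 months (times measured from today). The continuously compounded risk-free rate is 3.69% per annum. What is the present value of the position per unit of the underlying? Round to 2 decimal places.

HK$1.36

PV(remaining dividends) I = 12.88·e^(−0.0369·2/12) = 12.8010
Current forward F = (S − I)·e^(rT) = (541.84 − 12.8010)·e^(0.0369·11/12) = 529.0390 × 1.034404 = 547.2401
Value (long) = (F − K)·e^(−rT) = (547.2401 − 545.83) × 0.966741 = 1.3632
Value = HK$1.36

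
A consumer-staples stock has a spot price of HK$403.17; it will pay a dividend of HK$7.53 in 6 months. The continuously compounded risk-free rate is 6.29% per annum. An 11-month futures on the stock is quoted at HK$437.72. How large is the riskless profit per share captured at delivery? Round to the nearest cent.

PV(dividends) I = 7.53·e^(−0.0629·6/12) = 7.2969
Fair futures F* = (S − I)·e^(rT) = (403.17 − 7.2969)·e^0.057658 = 395.8731 × 1.059353 = 419.3694
Market HK$437.72 > fair 419.3694: forward overpriced → cash-and-carry (borrow at r, buy the stock and collect the dividends, short the forward).
Profit at T = |F_mkt − F*| = |437.72 − 419.3694| = HK$18.35 per share

HK$18.35 per share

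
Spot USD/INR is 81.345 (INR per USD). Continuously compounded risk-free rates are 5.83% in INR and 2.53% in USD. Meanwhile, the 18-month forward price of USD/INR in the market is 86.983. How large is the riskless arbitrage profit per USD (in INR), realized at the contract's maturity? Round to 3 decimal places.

Fair forward: F* = S·e^(carry·T), with carry = (r_INR − r_USD) = 0.0583 − 0.0253 = 0.0330
F* = 81.345 · e^(0.0330 × 18/12) = 81.345 · e^0.049500 = 81.345 × 1.050746 = 85.4729
Market 86.983 > fair 85.4729: forward overpriced → cash-and-carry (buy spot, short the forward).
At maturity, profit = |F_mkt − F*| = |86.983 − 85.4729| = 1.510 per USD (in INR)

1.510 per USD (in INR)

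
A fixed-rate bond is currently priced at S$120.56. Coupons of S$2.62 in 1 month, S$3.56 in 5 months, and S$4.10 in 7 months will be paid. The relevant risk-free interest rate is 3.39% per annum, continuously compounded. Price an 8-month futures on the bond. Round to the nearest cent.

PV(coupons) I = 2.62·e^(−0.0339·1/12) + 3.56·e^(−0.0339·5/12) + 4.10·e^(−0.0339·7/12)
I = 2.6126 + 3.5101 + 4.0197 = 10.1424
F = (S − I)·e^(rT) = (120.56 − 10.1424) · e^(0.0339·8/12)
= 110.4176 · e^0.022600 = 110.4176 × 1.022857 = S$112.94

S$112.94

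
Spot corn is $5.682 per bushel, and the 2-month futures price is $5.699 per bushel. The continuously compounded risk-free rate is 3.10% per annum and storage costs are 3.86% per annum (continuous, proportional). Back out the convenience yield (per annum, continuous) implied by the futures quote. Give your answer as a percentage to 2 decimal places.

5.17%

F = S·e^((r+u−y)T) ⇒ (r+u−y) = ln(F/S)/T
ln(5.699/5.682) = 0.002987; /T ⇒ 0.017922
y = r + u − ln(F/S)/T = 0.0310 + 0.0386 − 0.017922 = 0.051678
y = 5.17%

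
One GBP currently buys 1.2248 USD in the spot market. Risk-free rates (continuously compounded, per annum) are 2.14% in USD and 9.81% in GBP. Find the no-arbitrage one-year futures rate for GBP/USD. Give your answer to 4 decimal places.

1.1344

F = S·e^((r_USD − r_GBP)T) = 1.2248 · e^((0.0214 − 0.0981) × 12/12)
= 1.2248 · e^-0.076700 = 1.2248 × 0.926168
F = 1.1344 USD per GBP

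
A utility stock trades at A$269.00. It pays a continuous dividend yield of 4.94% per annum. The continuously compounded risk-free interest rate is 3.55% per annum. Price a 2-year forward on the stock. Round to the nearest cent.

F = S·e^((r − q)T) = 269.00 · e^((0.0355 − 0.0494) × 2)
= 269.00 · e^-0.027800 = 269.00 × 0.972583
F = A$261.62

A$261.62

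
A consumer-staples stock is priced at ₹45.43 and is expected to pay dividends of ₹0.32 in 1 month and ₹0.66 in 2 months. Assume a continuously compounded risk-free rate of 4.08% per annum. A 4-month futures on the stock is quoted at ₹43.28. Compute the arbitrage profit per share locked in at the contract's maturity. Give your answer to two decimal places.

PV(dividends) I = 0.32·e^(−0.0408·1/12) + 0.66·e^(−0.0408·2/12) = 0.9744
Fair futures F* = (S − I)·e^(rT) = (45.43 − 0.9744)·e^0.013600 = 44.4556 × 1.013693 = 45.0643
Market ₹43.28 < fair 45.0643: forward underpriced → reverse cash-and-carry (short the stock, invest proceeds at r, pay the dividends, go long the forward).
Profit at T = |F_mkt − F*| = |43.28 − 45.0643| = ₹1.78 per share

₹1.78 per share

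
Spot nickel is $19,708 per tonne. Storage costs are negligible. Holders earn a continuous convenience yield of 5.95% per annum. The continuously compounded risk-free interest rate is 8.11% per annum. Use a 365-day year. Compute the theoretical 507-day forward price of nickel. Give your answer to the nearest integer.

Net carry = r + u − y = 0.0811 + 0.0000 − 0.0595 = 0.0216
F = S·e^((r+u−y)T) = 19708 · e^(0.0216 × 507/365) = 19708 · e^0.030003
= 19708 × 1.030458 = $20,308 per tonne

$20,308 per tonne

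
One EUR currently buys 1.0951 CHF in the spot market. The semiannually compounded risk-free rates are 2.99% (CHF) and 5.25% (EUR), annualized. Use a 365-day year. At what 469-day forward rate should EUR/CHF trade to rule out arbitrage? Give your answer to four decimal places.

By covered interest parity, F = S · (1+r_CHF/2)^(2T) / (1+r_EUR/2)^(2T)
= 1.0951 × 1.038872 / 1.068856 = 1.0951 × 0.971948
F = 1.0644 CHF per EUR

1.0644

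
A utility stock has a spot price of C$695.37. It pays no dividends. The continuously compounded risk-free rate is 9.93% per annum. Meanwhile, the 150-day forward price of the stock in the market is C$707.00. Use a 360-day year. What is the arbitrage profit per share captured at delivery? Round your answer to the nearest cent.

C$17.74 per share

Fair forward: F* = S·e^(carry·T), with carry = r = 0.0993
F* = 695.37 · e^(0.0993 × 150/360) = 695.37 · e^0.041375 = 695.37 × 1.042243 = C$724.7445
Market C$707.00 < fair C$724.7445: forward underpriced → reverse cash-and-carry (short spot, go long the forward).
At maturity, profit = |F_mkt − F*| = |707.00 − 724.7445| = C$17.74 per share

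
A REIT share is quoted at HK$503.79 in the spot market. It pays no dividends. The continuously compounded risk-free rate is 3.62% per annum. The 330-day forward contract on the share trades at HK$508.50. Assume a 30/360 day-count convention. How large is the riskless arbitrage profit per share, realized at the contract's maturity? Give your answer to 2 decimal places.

Fair forward: F* = S·e^(carry·T), with carry = r = 0.0362
F* = 503.79 · e^(0.0362 × 330/360) = 503.79 · e^0.033183 = 503.79 × 1.033740 = HK$520.7879
Market HK$508.50 < fair HK$520.7879: forward underpriced → reverse cash-and-carry (short spot, go long the forward).
At maturity, profit = |F_mkt − F*| = |508.50 − 520.7879| = HK$12.29 per share

HK$12.29 per share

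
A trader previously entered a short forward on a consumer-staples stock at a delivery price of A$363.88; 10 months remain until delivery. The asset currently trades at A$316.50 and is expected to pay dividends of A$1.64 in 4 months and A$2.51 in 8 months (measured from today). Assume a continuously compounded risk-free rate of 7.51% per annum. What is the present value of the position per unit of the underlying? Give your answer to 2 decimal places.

PV(remaining dividends) I = 1.64·e^(−0.0751·4/12) + 2.51·e^(−0.0751·8/12) = 3.9869
Current forward F = (S − I)·e^(rT) = (316.50 − 3.9869)·e^(0.0751·10/12) = 312.5131 × 1.064583 = 332.6961
Value (long) = (F − K)·e^(−rT) = (332.6961 − 363.88) × 0.939335 = -29.2921
Short position value = −(long value) = A$29.29

A$29.29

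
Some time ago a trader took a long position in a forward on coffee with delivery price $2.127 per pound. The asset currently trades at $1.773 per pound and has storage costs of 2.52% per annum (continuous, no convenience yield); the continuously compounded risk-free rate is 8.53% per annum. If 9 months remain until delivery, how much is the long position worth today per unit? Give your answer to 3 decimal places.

Current fair forward for the remaining 9 months: F = S·e^((r + u)·T), (r + u) = 0.0853 + 0.0252 = 0.1105
F = 1.773 · e^(0.1105 × 9/12) = 1.773 × 1.086406 = 1.9262
Value of long forward = (F − K)·e^(−rT) = (1.9262 − 2.127) · e^(−0.0853·9/12)
= -0.2008 × 0.938028 = -0.188

-$0.188 per pound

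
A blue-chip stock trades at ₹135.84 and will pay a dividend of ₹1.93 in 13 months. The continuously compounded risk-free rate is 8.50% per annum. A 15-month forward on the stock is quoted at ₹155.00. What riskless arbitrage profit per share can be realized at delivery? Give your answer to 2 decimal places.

₹5.89 per share

PV(dividends) I = 1.93·e^(−0.0850·13/12) = 1.7602
Fair forward F* = (S − I)·e^(rT) = (135.84 − 1.7602)·e^0.106250 = 134.0798 × 1.112100 = 149.1101
Market ₹155.00 > fair 149.1101: forward overpriced → cash-and-carry (borrow at r, buy the stock and collect the dividends, short the forward).
Profit at T = |F_mkt − F*| = |155.00 − 149.1101| = ₹5.89 per share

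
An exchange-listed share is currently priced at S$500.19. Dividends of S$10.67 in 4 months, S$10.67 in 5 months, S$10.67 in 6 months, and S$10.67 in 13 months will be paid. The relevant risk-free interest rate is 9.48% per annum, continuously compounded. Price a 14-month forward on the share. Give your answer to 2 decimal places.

S$513.56

PV(dividends) I = 10.67·e^(−0.0948·4/12) + 10.67·e^(−0.0948·5/12) + 10.67·e^(−0.0948·6/12) + 10.67·e^(−0.0948·13/12)
I = 10.3381 + 10.2568 + 10.1760 + 9.6286 = 40.3995
F = (S − I)·e^(rT) = (500.19 − 40.3995) · e^(0.0948·14/12)
= 459.7905 · e^0.110600 = 459.7905 × 1.116948 = S$513.56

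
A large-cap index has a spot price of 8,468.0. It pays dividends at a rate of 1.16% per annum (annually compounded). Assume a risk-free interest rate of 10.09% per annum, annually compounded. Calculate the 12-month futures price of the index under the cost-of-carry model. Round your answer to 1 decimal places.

9,215.5

F = S · (1+r)^T / (1+q)^T
= 8468.0 × 1.100900 / 1.011600 = 8468.0 × 1.088276
F = 9,215.5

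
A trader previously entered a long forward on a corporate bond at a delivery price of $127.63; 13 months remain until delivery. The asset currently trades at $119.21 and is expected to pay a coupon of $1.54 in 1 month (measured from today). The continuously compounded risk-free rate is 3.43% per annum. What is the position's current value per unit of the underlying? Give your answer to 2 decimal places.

PV(remaining coupons) I = 1.54·e^(−0.0343·1/12) = 1.5356
Current forward F = (S − I)·e^(rT) = (119.21 − 1.5356)·e^(0.0343·13/12) = 117.6744 × 1.037857 = 122.1292
Value (long) = (F − K)·e^(−rT) = (122.1292 − 127.63) × 0.963524 = -5.3002
Value = -$5.30

-$5.30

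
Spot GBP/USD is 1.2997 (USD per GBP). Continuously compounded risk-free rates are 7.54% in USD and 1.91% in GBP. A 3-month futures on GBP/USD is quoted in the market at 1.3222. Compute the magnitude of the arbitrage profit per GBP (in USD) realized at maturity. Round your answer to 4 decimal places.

0.0041 per GBP (in USD)

Fair futures: F* = S·e^(carry·T), with carry = (r_USD − r_GBP) = 0.0754 − 0.0191 = 0.0563
F* = 1.2997 · e^(0.0563 × 3/12) = 1.2997 · e^0.014075 = 1.2997 × 1.014175 = 1.3181
Market 1.3222 > fair 1.3181: forward overpriced → cash-and-carry (buy spot, short the forward).
At maturity, profit = |F_mkt − F*| = |1.3222 − 1.3181| = 0.0041 per GBP (in USD)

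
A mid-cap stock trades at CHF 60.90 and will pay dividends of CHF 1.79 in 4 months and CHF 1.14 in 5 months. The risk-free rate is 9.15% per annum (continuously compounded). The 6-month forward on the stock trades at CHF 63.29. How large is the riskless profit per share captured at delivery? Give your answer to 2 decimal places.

PV(dividends) I = 1.79·e^(−0.0915·4/12) + 1.14·e^(−0.0915·5/12) = 2.8336
Fair forward F* = (S − I)·e^(rT) = (60.90 − 2.8336)·e^0.045750 = 58.0664 × 1.046813 = 60.7847
Market CHF 63.29 > fair 60.7847: forward overpriced → cash-and-carry (borrow at r, buy the stock and collect the dividends, short the forward).
Profit at T = |F_mkt − F*| = |63.29 − 60.7847| = CHF 2.51 per share

CHF 2.51 per share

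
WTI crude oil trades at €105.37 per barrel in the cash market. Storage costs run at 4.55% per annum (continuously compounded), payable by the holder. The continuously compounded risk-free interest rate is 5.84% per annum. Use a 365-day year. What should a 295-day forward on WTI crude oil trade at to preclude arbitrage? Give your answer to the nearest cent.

Net carry = r + u − y = 0.0584 + 0.0455 − 0.0000 = 0.1039
F = S·e^((r+u−y)T) = 105.37 · e^(0.1039 × 295/365) = 105.37 · e^0.083974
= 105.37 × 1.087601 = €114.60 per barrel

€114.60 per barrel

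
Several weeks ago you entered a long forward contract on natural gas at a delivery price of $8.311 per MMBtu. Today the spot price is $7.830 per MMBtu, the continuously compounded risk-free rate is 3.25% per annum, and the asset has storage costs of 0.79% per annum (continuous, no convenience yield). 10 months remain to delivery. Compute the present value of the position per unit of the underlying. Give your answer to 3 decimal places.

Current fair forward for the remaining 10 months: F = S·e^((r + u)·T), (r + u) = 0.0325 + 0.0079 = 0.0404
F = 7.830 · e^(0.0404 × 10/12) = 7.830 × 1.034240 = 8.0981
Value of long forward = (F − K)·e^(−rT) = (8.0981 − 8.311) · e^(−0.0325·10/12)
= -0.2129 × 0.973280 = -0.207

-$0.207 per MMBtu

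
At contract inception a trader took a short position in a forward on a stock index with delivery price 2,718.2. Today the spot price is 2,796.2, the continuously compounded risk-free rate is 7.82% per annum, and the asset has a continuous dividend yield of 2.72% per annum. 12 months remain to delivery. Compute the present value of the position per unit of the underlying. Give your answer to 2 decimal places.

-207.43

Current fair forward for the remaining 12 months: F = S·e^((r − q)·T), (r − q) = 0.0782 − 0.0272 = 0.0510
F = 2796.2 · e^(0.0510 × 12/12) = 2796.2 × 1.05232289 = 2942.5053
Value of long forward = (F − K)·e^(−rT) = (2942.5053 − 2718.2) · e^(−0.0782·12/12)
= 224.3053 × 0.92477945 = 207.43
Short position value = −(long value) = -207.43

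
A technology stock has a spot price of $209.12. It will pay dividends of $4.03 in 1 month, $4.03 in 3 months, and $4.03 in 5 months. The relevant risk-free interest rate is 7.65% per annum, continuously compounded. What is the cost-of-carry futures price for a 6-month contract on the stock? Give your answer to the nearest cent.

$204.95

PV(dividends) I = 4.03·e^(−0.0765·1/12) + 4.03·e^(−0.0765·3/12) + 4.03·e^(−0.0765·5/12)
I = 4.0044 + 3.9537 + 3.9036 = 11.8617
F = (S − I)·e^(rT) = (209.12 − 11.8617) · e^(0.0765·6/12)
= 197.2583 · e^0.038250 = 197.2583 × 1.038991 = $204.95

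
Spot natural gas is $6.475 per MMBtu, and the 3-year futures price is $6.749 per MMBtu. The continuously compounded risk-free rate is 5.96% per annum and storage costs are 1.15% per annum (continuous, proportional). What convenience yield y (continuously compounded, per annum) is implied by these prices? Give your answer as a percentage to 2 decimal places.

5.73%

F = S·e^((r+u−y)T) ⇒ (r+u−y) = ln(F/S)/T
ln(6.749/6.475) = 0.041446; /T ⇒ 0.013815
y = r + u − ln(F/S)/T = 0.0596 + 0.0115 − 0.013815 = 0.057285
y = 5.73%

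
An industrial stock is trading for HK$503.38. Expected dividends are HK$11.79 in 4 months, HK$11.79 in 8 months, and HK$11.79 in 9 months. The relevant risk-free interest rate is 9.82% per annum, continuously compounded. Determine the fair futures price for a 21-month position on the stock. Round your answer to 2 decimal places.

HK$558.09

PV(dividends) I = 11.79·e^(−0.0982·4/12) + 11.79·e^(−0.0982·8/12) + 11.79·e^(−0.0982·9/12)
I = 11.4103 + 11.0429 + 10.9529 = 33.4061
F = (S − I)·e^(rT) = (503.38 − 33.4061) · e^(0.0982·21/12)
= 469.9739 · e^0.171850 = 469.9739 × 1.187500 = HK$558.09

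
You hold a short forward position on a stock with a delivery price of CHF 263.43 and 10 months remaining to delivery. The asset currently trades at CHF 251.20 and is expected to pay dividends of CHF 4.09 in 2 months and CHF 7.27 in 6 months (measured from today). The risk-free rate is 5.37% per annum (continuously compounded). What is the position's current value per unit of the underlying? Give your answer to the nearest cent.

CHF 11.83

PV(remaining dividends) I = 4.09·e^(−0.0537·2/12) + 7.27·e^(−0.0537·6/12) = 11.1310
Current forward F = (S − I)·e^(rT) = (251.20 − 11.1310)·e^(0.0537·10/12) = 240.0690 × 1.045766 = 251.0560
Value (long) = (F − K)·e^(−rT) = (251.0560 − 263.43) × 0.956237 = -11.8325
Short position value = −(long value) = CHF 11.83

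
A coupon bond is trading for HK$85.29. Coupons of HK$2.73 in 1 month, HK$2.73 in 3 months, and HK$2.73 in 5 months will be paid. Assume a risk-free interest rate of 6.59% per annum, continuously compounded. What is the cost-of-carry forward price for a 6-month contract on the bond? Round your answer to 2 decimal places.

PV(coupons) I = 2.73·e^(−0.0659·1/12) + 2.73·e^(−0.0659·3/12) + 2.73·e^(−0.0659·5/12)
I = 2.7150 + 2.6854 + 2.6561 = 8.0565
F = (S − I)·e^(rT) = (85.29 − 8.0565) · e^(0.0659·6/12)
= 77.2335 · e^0.032950 = 77.2335 × 1.033499 = HK$79.82

HK$79.82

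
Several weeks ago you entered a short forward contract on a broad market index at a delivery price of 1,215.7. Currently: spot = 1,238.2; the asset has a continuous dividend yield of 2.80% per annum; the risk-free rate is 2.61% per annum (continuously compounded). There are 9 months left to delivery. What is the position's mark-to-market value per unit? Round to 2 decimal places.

-20.33

Current fair forward for the remaining 9 months: F = S·e^((r − q)·T), (r − q) = 0.0261 − 0.0280 = -0.0019
F = 1238.2 · e^(-0.0019 × 9/12) = 1238.2 × 0.99857601 = 1236.4368
Value of long forward = (F − K)·e^(−rT) = (1236.4368 − 1215.7) · e^(−0.0261·9/12)
= 20.7368 × 0.98061535 = 20.33
Short position value = −(long value) = -20.33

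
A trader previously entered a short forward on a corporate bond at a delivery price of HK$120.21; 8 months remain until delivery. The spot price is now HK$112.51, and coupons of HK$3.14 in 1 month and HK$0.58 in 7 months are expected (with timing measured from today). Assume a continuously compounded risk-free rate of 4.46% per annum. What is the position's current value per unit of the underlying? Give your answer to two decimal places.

PV(remaining coupons) I = 3.14·e^(−0.0446·1/12) + 0.58·e^(−0.0446·7/12) = 3.6935
Current forward F = (S − I)·e^(rT) = (112.51 − 3.6935)·e^(0.0446·8/12) = 108.8165 × 1.030180 = 112.1006
Value (long) = (F − K)·e^(−rT) = (112.1006 − 120.21) × 0.970704 = -7.8718
Short position value = −(long value) = HK$7.87

HK$7.87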